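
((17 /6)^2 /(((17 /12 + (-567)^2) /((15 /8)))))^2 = 83521 /38101188283456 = 0.00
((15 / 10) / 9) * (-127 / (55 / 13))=-1651 / 330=-5.00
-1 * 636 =-636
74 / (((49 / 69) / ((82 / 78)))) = 69782 / 637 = 109.55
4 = 4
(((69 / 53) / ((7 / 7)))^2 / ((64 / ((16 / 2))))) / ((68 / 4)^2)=4761 / 6494408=0.00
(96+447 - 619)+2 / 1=-74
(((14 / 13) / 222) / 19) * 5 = 35 / 27417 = 0.00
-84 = -84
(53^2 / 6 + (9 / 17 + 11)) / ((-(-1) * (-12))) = -48929 / 1224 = -39.97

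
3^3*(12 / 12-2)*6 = -162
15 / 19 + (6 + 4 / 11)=1495 / 209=7.15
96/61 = 1.57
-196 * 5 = -980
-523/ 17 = -30.76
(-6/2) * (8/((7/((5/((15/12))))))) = -96/7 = -13.71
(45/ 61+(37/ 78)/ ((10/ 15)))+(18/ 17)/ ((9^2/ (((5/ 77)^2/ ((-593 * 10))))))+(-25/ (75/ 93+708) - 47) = -244165227267224453/ 5356141833870828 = -45.59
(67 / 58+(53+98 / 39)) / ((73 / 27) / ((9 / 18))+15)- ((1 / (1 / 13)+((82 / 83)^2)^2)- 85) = 73.82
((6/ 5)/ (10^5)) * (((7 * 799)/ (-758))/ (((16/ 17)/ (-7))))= 1996701/ 3032000000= 0.00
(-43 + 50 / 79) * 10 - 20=-35050 / 79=-443.67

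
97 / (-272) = -97 / 272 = -0.36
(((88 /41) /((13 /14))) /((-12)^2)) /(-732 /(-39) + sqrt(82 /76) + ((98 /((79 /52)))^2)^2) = 999181046623052111883585752 /1077787056175286757385865072882340447- 1518625918716467561 * sqrt(1558) /1077787056175286757385865072882340447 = 0.00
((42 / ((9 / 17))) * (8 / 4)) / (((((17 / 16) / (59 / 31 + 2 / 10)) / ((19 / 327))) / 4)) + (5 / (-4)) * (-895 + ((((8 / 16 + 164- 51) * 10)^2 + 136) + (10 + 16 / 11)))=-2691679438697 / 1672605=-1609273.82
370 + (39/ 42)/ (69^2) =24661993/ 66654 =370.00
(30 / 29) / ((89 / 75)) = 2250 / 2581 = 0.87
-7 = -7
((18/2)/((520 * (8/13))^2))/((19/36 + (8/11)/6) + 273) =891/2774144000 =0.00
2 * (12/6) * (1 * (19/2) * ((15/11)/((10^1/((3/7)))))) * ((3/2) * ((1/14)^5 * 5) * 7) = 0.00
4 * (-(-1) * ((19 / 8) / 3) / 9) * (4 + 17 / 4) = 209 / 72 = 2.90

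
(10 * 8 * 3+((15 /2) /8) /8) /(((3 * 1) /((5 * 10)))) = 256125 /64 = 4001.95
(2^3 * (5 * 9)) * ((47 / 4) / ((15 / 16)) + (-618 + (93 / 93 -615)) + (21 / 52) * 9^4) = 6693186 / 13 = 514860.46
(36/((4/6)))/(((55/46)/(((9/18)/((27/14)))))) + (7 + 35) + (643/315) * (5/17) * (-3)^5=-603329/6545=-92.18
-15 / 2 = -7.50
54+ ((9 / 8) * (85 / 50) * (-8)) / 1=387 / 10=38.70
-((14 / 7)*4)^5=-32768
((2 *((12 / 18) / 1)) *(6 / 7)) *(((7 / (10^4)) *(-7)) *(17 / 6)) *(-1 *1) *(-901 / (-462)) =15317 / 495000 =0.03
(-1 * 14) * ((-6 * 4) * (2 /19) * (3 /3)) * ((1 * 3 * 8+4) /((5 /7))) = 131712 /95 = 1386.44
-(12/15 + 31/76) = -459/380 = -1.21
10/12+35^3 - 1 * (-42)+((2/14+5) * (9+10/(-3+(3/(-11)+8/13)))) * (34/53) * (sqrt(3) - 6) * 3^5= 29594484 * sqrt(3)/7049+749765419/42294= 24999.30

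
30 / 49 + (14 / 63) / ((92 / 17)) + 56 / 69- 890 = -18024823 / 20286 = -888.54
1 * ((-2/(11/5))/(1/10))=-9.09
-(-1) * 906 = 906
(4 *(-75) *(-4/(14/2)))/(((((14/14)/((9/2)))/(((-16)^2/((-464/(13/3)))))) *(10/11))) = -411840/203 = -2028.77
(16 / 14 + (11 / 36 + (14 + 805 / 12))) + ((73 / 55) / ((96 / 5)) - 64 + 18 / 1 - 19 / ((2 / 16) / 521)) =-1755350131 / 22176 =-79155.40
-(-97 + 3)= 94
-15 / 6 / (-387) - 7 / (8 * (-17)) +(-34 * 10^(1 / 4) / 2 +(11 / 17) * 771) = 26260225 / 52632 - 17 * 10^(1 / 4) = 468.71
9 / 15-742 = -3707 / 5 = -741.40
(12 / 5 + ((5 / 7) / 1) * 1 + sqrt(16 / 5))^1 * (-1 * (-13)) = 52 * sqrt(5) / 5 + 1417 / 35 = 63.74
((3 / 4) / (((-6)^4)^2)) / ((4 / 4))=1 / 2239488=0.00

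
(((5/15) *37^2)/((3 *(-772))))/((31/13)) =-17797/215388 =-0.08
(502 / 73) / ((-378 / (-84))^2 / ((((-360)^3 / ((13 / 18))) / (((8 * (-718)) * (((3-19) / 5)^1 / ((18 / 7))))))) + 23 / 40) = 7319160000 / 609610663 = 12.01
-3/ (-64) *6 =9/ 32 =0.28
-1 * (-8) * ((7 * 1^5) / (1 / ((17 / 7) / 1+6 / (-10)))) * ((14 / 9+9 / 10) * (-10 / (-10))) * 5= 56576 / 45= 1257.24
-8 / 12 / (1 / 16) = -32 / 3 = -10.67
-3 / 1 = -3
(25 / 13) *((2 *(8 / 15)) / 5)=16 / 39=0.41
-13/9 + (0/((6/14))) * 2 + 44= 42.56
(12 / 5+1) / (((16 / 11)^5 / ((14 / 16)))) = 19165069 / 41943040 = 0.46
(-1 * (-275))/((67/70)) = 19250/67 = 287.31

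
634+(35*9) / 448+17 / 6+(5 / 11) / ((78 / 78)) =1347437 / 2112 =637.99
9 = 9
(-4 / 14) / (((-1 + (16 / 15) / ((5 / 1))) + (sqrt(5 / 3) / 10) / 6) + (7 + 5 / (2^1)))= -0.03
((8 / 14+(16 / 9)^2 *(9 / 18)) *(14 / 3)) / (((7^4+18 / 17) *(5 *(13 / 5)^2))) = 41480 / 335394189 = 0.00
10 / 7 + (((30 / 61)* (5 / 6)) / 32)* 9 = 21095 / 13664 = 1.54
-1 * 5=-5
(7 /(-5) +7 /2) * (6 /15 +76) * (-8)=-32088 /25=-1283.52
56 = 56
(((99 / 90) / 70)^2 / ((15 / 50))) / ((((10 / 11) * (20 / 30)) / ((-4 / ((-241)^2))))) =-1331 / 14229845000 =-0.00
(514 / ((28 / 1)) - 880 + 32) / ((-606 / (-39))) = -1495 / 28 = -53.39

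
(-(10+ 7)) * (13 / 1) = -221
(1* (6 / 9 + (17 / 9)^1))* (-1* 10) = -230 / 9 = -25.56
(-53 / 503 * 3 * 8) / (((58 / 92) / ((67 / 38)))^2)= -3020594232 / 152711303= -19.78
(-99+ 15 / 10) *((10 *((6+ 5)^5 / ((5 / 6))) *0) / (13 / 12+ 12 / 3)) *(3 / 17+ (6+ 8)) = 0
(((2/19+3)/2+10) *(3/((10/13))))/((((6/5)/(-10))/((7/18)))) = -199745/1368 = -146.01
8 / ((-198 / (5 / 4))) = -5 / 99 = -0.05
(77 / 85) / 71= 77 / 6035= 0.01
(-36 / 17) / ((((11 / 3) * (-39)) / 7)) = 252 / 2431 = 0.10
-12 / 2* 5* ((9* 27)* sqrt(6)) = -17856.78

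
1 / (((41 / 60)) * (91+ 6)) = 60 / 3977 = 0.02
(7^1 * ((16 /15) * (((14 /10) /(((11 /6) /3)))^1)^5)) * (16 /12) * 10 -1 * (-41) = 3182316943919 /503284375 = 6323.10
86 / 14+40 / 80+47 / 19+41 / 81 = 207331 / 21546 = 9.62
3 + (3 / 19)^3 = 20604 / 6859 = 3.00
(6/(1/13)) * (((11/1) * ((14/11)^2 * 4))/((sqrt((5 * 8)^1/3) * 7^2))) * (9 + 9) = 5616 * sqrt(30)/55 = 559.27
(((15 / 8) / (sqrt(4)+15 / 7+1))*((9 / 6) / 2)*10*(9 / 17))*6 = 4725 / 544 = 8.69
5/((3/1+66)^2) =5/4761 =0.00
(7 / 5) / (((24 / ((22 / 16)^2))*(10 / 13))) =0.14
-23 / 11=-2.09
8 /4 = 2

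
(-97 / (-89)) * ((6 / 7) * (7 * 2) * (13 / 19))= 15132 / 1691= 8.95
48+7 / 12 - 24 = 295 / 12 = 24.58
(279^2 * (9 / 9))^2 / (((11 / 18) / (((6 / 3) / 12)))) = 18177663843 / 11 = 1652514894.82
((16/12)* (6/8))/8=1/8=0.12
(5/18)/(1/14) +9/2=8.39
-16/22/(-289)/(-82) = -4/130339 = -0.00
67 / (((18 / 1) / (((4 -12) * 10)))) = -2680 / 9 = -297.78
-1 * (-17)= 17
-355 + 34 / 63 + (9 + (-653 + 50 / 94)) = -2954866 / 2961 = -997.93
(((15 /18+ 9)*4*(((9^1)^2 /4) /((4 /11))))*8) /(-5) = -17523 /5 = -3504.60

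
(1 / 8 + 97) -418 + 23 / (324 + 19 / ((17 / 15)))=-14867503 / 46344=-320.81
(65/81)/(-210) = -0.00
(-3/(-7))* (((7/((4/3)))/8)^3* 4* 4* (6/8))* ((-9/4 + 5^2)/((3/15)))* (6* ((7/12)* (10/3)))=63206325/32768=1928.90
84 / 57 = 28 / 19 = 1.47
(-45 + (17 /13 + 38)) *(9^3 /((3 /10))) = -179820 /13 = -13832.31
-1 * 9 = -9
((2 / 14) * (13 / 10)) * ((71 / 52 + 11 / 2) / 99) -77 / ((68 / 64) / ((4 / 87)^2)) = -7944133 / 56616120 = -0.14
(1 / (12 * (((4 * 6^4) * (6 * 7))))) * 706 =353 / 1306368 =0.00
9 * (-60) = -540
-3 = -3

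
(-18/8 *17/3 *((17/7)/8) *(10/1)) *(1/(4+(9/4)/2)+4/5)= -44217/1148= -38.52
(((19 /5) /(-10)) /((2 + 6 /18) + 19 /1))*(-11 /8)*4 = 627 /6400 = 0.10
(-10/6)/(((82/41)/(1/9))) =-0.09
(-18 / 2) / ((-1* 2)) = 9 / 2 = 4.50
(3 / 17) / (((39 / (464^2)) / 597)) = 128531712 / 221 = 581591.46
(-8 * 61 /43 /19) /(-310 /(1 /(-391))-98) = -61 /12368563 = -0.00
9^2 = 81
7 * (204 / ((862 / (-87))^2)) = 2702133 / 185761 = 14.55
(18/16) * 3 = 27/8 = 3.38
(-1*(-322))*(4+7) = 3542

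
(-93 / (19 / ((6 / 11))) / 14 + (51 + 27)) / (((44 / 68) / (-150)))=-18037.61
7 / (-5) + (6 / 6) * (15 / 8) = 19 / 40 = 0.48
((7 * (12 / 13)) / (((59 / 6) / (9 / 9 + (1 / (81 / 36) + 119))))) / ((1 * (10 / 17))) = 515984 / 3835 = 134.55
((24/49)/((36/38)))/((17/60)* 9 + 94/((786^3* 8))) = 246031079040/1213483563859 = 0.20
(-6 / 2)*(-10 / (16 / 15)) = 225 / 8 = 28.12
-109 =-109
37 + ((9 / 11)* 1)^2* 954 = 81751 / 121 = 675.63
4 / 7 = 0.57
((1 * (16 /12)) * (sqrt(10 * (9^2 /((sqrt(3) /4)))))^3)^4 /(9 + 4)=135413275557888000000 /13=10416405812145230769.23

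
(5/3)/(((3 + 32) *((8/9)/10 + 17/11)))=165/5663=0.03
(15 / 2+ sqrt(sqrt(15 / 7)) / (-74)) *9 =-9 *15^(1 / 4) *7^(3 / 4) / 518+ 135 / 2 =67.35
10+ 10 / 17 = 180 / 17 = 10.59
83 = 83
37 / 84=0.44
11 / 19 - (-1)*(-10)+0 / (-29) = -179 / 19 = -9.42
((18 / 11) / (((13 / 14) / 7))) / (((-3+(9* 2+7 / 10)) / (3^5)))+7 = 4443677 / 22451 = 197.93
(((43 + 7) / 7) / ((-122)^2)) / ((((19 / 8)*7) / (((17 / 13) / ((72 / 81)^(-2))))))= 108800 / 3647856303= 0.00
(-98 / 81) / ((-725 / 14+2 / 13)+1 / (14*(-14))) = 249704 / 10657251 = 0.02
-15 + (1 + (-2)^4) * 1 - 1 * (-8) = 10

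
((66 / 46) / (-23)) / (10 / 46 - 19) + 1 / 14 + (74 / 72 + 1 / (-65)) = 1638281 / 1506960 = 1.09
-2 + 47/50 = -53/50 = -1.06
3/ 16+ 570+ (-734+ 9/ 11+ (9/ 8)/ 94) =-674095/ 4136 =-162.98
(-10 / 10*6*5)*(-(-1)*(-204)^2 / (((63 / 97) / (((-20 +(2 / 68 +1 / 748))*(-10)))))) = -29557335600 / 77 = -383861501.30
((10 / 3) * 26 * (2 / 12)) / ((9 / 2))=260 / 81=3.21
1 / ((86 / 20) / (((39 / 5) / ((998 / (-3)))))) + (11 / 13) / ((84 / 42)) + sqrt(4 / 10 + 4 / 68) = 232985 / 557882 + sqrt(3315) / 85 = 1.09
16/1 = 16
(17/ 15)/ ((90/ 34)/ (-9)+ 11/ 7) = 2023/ 2280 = 0.89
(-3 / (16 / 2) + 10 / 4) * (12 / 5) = 51 / 10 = 5.10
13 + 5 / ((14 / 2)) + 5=131 / 7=18.71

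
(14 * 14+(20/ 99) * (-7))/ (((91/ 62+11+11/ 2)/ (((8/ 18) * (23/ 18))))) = 27470464/ 4466583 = 6.15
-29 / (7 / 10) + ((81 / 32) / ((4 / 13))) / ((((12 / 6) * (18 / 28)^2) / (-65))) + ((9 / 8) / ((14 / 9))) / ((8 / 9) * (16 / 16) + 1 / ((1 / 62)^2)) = -688.38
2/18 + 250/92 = 1171/414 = 2.83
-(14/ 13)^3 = -2744/ 2197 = -1.25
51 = 51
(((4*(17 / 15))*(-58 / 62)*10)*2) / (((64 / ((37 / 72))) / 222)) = -674917 / 4464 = -151.19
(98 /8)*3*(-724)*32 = -851424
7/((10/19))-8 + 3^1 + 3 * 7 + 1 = 303/10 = 30.30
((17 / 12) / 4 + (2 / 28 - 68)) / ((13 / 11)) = -249755 / 4368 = -57.18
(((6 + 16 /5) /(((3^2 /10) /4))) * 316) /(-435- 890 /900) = -1162880 /39239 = -29.64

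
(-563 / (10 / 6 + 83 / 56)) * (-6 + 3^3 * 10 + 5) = -25443096 / 529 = -48096.59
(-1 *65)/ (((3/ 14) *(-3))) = 910/ 9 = 101.11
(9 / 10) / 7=9 / 70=0.13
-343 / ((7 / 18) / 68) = -59976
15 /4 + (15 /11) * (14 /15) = 221 /44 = 5.02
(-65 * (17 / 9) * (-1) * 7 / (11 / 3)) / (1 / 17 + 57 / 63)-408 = -623407 / 3784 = -164.75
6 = 6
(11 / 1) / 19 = 11 / 19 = 0.58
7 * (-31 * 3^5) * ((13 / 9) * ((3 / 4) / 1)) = -228501 / 4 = -57125.25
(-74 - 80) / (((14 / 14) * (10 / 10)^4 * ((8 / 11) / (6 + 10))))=-3388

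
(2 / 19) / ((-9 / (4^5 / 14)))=-1024 / 1197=-0.86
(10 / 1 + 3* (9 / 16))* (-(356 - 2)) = -4137.38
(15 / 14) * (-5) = -75 / 14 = -5.36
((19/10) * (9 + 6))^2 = 3249/4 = 812.25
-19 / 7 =-2.71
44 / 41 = 1.07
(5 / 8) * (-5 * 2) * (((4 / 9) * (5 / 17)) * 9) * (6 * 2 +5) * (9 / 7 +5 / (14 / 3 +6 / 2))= -39000 / 161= -242.24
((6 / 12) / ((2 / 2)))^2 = 1 / 4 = 0.25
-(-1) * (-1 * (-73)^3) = 389017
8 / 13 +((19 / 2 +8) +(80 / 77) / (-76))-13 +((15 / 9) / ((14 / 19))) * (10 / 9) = 1117249 / 146718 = 7.61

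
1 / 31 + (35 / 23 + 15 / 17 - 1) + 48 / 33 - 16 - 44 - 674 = -97479508 / 133331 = -731.11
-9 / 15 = -0.60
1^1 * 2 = 2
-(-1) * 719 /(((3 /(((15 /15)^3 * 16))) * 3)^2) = 184064 /81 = 2272.40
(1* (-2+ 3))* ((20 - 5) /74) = 15 /74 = 0.20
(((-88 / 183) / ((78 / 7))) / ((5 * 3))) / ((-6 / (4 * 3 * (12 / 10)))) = 1232 / 178425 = 0.01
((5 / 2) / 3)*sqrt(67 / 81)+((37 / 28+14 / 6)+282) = 5*sqrt(67) / 54+23995 / 84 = 286.41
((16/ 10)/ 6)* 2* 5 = 2.67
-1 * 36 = -36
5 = 5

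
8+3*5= 23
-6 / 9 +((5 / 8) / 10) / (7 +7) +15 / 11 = 5185 / 7392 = 0.70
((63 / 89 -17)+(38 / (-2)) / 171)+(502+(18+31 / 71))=28664882 / 56871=504.03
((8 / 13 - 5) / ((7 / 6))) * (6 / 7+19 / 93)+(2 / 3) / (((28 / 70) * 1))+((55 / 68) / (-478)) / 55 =-4472187089 / 1925569464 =-2.32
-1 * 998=-998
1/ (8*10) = 1/ 80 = 0.01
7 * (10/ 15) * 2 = 28/ 3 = 9.33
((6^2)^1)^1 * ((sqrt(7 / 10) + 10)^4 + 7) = 72504 * sqrt(70) / 5 + 9384741 / 25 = 496712.04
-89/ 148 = -0.60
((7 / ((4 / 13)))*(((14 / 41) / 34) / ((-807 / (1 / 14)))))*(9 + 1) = -455 / 2249916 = -0.00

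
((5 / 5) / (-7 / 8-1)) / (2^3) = -0.07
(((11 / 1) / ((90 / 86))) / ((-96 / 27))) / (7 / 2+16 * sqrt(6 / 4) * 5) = 3311 / 3068080 - 473 * sqrt(6) / 38351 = -0.03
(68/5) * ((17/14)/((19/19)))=578/35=16.51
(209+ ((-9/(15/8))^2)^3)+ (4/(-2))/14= 1360564582/109375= 12439.45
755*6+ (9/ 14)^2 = 887961/ 196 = 4530.41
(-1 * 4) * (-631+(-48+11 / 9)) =24400 / 9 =2711.11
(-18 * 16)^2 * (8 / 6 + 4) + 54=442422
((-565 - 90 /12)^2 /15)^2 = 477440708.51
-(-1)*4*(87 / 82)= 174 / 41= 4.24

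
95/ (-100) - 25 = -519/ 20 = -25.95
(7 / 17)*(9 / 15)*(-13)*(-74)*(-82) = -1656564 / 85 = -19488.99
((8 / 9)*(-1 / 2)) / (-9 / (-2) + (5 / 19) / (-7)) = -1064 / 10683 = -0.10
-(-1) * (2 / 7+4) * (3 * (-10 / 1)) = -900 / 7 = -128.57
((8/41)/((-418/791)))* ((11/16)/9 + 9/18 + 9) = -1090789/308484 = -3.54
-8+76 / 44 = -69 / 11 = -6.27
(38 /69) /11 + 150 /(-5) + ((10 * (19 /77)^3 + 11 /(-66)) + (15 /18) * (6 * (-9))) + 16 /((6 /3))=-1406328243 /21000518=-66.97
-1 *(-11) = 11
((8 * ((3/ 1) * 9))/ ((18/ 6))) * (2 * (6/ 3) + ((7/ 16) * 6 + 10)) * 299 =357903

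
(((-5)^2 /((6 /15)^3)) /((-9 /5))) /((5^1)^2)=-625 /72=-8.68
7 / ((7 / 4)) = 4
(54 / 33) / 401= 18 / 4411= 0.00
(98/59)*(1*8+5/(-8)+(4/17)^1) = 12.64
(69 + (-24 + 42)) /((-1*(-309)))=0.28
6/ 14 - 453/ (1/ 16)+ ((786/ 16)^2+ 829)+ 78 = -1759433/ 448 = -3927.31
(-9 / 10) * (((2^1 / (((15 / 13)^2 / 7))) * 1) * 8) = -9464 / 125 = -75.71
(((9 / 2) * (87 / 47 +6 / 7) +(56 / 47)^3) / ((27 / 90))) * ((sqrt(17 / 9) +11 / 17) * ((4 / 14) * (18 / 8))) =3328478175 / 172969118 +100862975 * sqrt(17) / 10174654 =60.12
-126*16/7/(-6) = 48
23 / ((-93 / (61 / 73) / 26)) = -36478 / 6789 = -5.37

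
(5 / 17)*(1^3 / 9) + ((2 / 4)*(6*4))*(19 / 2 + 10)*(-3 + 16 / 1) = 465431 / 153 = 3042.03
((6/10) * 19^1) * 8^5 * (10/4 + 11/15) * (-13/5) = -392544256/125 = -3140354.05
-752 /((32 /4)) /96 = -47 /48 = -0.98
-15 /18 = -5 /6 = -0.83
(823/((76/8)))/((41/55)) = 90530/779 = 116.21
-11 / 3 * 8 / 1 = -88 / 3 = -29.33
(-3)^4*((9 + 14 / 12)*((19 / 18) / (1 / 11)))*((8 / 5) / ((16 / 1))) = 38247 / 40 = 956.18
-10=-10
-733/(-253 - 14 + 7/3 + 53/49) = 107751/38747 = 2.78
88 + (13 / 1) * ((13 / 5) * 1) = 609 / 5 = 121.80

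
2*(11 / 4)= 11 / 2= 5.50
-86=-86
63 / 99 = 0.64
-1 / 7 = -0.14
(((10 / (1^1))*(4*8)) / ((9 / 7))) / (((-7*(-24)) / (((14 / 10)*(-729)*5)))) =-7560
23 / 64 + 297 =19031 / 64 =297.36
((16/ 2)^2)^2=4096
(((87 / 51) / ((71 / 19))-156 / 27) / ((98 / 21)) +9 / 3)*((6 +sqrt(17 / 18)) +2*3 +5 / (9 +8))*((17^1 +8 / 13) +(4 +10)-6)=3488249*sqrt(34) / 439348 +2187132123 / 3734458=631.96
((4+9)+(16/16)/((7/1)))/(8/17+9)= 1.39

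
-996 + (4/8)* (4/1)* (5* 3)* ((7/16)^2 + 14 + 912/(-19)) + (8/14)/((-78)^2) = -2739611383/1362816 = -2010.26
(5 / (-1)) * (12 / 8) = -15 / 2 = -7.50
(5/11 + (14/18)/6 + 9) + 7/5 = 32623/2970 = 10.98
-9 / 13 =-0.69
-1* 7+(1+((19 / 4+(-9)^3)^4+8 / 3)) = 211307657478083 / 768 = 275140179007.92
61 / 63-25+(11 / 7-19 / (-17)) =-22858 / 1071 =-21.34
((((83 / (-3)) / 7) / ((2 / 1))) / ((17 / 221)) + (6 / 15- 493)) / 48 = -108841 / 10080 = -10.80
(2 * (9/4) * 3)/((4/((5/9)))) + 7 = 71/8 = 8.88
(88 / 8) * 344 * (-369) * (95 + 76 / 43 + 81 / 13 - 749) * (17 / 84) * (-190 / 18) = -526047053950 / 273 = -1926912285.53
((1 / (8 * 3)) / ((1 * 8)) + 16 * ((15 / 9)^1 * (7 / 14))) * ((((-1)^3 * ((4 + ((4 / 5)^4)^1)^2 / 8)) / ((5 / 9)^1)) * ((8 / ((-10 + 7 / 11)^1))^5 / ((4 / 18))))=119.54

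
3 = 3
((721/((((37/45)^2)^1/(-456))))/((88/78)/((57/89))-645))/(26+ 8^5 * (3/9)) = 2220014733300/32148993279953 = 0.07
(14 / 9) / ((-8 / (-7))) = 49 / 36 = 1.36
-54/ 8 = -27/ 4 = -6.75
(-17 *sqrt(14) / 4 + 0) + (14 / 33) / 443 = 14 / 14619 - 17 *sqrt(14) / 4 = -15.90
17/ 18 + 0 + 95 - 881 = -14131/ 18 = -785.06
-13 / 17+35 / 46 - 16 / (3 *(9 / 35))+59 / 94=-9981592 / 496179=-20.12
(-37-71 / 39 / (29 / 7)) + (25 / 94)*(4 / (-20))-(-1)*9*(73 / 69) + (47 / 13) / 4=-132369845 / 4890444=-27.07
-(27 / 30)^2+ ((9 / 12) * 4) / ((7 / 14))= 519 / 100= 5.19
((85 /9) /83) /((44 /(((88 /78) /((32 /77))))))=6545 /932256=0.01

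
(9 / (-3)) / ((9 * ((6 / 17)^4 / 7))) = -584647 / 3888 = -150.37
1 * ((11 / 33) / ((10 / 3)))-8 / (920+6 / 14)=5883 / 64430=0.09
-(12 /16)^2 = -9 /16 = -0.56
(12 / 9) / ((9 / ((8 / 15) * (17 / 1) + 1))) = 604 / 405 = 1.49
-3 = -3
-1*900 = -900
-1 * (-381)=381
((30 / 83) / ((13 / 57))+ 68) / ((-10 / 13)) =-37541 / 415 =-90.46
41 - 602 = -561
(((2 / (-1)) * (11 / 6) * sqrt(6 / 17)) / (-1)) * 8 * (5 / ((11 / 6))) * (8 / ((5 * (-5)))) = -128 * sqrt(102) / 85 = -15.21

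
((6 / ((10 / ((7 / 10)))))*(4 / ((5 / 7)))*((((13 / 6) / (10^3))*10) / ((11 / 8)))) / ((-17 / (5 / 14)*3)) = -91 / 350625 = -0.00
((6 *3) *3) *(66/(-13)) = -3564/13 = -274.15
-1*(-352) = 352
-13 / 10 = -1.30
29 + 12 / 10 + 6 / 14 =1072 / 35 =30.63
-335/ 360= -67/ 72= -0.93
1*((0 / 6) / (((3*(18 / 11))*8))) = 0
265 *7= 1855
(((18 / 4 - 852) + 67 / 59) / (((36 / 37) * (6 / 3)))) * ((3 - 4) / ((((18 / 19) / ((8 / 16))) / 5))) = 351046565 / 305856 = 1147.75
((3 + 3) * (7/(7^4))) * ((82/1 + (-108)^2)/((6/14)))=3356/7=479.43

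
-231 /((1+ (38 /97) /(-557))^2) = -32110461251 /138810861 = -231.33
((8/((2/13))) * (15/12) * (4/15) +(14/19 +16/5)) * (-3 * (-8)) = 48496/95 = 510.48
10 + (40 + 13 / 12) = 51.08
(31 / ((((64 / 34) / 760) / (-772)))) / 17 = -568385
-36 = -36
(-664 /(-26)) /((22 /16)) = 2656 /143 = 18.57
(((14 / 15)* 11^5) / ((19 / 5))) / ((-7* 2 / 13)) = -2093663 / 57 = -36730.93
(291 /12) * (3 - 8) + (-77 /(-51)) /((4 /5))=-12175 /102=-119.36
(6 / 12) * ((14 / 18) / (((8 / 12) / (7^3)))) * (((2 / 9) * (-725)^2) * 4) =2524051250 / 27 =93483379.63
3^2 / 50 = 9 / 50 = 0.18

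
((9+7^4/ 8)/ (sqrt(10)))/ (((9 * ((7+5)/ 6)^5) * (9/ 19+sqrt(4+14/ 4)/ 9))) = -892753 * sqrt(3)/ 1972992+1268649 * sqrt(10)/ 3288320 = 0.44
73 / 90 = 0.81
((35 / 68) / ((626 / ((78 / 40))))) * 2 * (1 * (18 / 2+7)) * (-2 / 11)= -546 / 58531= -0.01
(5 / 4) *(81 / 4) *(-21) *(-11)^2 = -1029105 / 16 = -64319.06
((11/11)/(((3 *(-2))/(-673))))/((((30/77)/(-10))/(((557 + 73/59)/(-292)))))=213347057/38763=5503.88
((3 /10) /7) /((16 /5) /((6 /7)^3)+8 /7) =81 /11764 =0.01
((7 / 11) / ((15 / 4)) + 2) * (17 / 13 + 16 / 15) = 165754 / 32175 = 5.15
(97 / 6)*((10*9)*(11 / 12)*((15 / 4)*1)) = 5001.56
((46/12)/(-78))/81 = -23/37908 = -0.00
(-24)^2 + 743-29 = 1290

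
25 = 25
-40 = -40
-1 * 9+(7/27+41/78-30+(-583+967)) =242741/702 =345.78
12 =12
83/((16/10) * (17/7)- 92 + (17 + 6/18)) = -8715/7432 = -1.17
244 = 244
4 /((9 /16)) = 64 /9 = 7.11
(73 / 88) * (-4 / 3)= -73 / 66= -1.11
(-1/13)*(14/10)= -7/65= -0.11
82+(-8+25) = 99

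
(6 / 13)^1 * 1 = 6 / 13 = 0.46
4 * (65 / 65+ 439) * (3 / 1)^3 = 47520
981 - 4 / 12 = 980.67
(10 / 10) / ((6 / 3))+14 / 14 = 3 / 2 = 1.50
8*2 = 16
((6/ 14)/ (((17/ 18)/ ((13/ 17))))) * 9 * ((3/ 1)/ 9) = 2106/ 2023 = 1.04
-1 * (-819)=819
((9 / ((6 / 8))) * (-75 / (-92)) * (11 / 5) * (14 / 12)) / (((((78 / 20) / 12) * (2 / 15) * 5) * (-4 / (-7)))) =121275 / 598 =202.80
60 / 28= 15 / 7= 2.14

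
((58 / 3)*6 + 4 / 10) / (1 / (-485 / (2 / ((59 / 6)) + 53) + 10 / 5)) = -13000134 / 15695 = -828.30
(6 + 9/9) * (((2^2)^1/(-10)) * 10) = -28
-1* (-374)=374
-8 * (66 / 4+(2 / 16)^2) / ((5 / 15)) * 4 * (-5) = 15855 / 2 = 7927.50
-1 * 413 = -413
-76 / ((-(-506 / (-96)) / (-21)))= -76608 / 253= -302.80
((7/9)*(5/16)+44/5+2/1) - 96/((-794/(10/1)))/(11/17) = 40597217/3144240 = 12.91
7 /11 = 0.64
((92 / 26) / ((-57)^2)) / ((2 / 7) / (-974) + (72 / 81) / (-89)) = -13956446 / 131746589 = -0.11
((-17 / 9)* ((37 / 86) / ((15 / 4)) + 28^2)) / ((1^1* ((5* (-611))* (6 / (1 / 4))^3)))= 4298909 / 122579308800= 0.00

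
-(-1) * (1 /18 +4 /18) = 5 /18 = 0.28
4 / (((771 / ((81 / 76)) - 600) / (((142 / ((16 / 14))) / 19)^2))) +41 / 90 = 8137751 / 4418640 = 1.84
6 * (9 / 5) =54 / 5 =10.80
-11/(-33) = 1/3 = 0.33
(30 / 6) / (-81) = -5 / 81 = -0.06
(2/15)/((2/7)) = 7/15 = 0.47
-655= -655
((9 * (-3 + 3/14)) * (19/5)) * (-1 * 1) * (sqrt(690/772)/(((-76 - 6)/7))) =-6669 * sqrt(133170)/316520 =-7.69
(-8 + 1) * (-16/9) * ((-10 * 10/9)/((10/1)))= -13.83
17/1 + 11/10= 181/10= 18.10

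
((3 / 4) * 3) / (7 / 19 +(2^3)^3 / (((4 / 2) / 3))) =171 / 58396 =0.00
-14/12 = -7/6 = -1.17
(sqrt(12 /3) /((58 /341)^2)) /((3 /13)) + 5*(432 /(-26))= 14201809 /65598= 216.50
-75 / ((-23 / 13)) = 975 / 23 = 42.39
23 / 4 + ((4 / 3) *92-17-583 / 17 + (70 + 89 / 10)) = 159143 / 1020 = 156.02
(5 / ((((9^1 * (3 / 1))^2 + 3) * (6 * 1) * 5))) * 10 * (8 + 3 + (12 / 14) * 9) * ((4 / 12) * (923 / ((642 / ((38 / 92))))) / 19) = 604565 / 1361897712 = 0.00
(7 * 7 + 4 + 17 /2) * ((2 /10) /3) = 41 /10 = 4.10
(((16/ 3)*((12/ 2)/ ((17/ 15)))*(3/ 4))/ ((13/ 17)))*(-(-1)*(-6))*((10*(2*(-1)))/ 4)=10800/ 13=830.77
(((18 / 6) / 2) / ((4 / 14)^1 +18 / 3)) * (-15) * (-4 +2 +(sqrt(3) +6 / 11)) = 630 / 121- 315 * sqrt(3) / 88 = -0.99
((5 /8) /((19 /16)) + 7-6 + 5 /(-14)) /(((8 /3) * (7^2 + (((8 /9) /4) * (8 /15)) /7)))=125955 /14081584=0.01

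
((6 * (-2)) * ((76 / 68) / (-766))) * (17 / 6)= 19 / 383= 0.05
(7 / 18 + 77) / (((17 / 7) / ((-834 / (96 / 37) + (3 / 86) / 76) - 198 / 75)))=-1032712584127 / 100000800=-10327.04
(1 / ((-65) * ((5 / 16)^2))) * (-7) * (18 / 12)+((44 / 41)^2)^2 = 13686301568 / 4591861625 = 2.98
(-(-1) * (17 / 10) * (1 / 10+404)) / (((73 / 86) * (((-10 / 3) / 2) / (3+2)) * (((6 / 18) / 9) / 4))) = -478543302 / 1825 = -262215.51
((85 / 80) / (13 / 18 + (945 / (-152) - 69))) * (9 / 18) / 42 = -969 / 5706904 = -0.00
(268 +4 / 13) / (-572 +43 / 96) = -334848 / 713297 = -0.47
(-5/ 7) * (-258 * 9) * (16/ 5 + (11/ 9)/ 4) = 81399/ 14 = 5814.21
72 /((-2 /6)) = -216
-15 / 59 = -0.25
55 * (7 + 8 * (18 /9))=1265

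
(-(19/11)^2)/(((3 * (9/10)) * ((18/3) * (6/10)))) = -9025/29403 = -0.31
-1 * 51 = -51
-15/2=-7.50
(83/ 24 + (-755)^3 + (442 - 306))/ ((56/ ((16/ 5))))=-10328849653/ 420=-24592499.17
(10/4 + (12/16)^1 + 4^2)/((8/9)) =693/32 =21.66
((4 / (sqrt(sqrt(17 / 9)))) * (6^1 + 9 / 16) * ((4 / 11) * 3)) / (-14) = -45 * 17^(3 / 4) * sqrt(3) / 374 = -1.74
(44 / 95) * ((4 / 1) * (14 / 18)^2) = 8624 / 7695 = 1.12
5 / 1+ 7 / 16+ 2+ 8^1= 15.44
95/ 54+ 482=26123/ 54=483.76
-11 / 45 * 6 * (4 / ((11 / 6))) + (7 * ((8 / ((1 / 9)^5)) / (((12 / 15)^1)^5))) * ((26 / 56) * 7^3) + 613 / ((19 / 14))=78167058204897 / 48640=1607053005.86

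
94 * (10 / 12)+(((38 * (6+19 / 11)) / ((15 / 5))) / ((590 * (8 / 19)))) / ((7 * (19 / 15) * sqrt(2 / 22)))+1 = 79.48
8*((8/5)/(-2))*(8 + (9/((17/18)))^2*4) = -3433216/1445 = -2375.93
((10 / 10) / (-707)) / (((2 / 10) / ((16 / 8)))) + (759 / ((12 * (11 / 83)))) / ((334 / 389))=525005547 / 944552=555.82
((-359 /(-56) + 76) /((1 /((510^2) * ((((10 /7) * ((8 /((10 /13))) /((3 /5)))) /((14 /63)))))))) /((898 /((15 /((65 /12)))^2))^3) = 188432142549120000 /126680133468161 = 1487.46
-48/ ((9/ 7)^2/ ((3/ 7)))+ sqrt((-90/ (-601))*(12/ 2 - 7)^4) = -112/ 9+ 3*sqrt(6010)/ 601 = -12.06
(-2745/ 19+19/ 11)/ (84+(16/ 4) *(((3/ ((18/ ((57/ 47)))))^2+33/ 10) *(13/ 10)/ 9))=-29656487700/ 17852568283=-1.66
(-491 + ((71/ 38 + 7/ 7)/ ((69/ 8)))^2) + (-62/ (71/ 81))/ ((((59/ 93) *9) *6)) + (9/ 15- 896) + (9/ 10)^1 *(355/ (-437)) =-100010277296981/ 71997222690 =-1389.09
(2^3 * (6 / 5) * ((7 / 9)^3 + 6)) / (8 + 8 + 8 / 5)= 9434 / 2673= 3.53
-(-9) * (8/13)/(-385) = -72/5005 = -0.01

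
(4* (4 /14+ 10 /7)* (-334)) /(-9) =5344 /21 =254.48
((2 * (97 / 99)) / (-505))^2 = 37636 / 2499500025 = 0.00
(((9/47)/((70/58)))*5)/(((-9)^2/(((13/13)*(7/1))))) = 29/423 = 0.07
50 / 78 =0.64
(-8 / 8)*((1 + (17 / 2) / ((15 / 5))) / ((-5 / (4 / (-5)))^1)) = -46 / 75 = -0.61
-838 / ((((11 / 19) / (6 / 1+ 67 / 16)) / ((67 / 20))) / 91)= -7911729371 / 1760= -4495300.78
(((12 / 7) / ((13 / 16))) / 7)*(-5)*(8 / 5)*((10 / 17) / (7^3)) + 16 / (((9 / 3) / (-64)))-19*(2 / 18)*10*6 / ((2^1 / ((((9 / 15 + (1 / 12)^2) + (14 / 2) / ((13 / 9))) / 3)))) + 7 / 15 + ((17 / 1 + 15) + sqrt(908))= -5102522241521 / 12034484280 + 2*sqrt(227)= -393.86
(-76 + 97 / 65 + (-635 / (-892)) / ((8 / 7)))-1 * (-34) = -18500163 / 463840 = -39.88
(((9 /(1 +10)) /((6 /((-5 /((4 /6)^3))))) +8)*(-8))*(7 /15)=-7021 /330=-21.28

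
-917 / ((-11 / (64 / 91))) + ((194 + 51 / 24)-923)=-764473 / 1144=-668.25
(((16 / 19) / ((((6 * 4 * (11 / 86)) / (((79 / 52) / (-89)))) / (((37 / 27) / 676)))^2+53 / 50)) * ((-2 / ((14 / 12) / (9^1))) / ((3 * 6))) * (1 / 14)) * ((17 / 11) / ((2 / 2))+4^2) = -7317506090767200 / 63660178746180103446122533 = -0.00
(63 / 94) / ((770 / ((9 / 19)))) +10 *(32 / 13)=62868253 / 2553980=24.62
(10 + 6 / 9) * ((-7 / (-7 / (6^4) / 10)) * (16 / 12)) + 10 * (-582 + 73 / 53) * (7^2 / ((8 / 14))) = -33237775 / 106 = -313563.92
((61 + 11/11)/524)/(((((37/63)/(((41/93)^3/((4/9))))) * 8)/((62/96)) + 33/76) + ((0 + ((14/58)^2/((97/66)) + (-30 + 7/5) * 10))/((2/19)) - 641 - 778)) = -1495549998922/51791039691752233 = -0.00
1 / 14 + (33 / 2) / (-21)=-5 / 7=-0.71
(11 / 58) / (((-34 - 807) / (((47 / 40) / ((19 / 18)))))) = -4653 / 18535640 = -0.00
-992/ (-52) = 19.08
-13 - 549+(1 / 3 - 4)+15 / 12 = -6773 / 12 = -564.42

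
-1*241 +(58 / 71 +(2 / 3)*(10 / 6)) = -152767 / 639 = -239.07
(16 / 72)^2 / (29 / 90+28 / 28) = 40 / 1071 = 0.04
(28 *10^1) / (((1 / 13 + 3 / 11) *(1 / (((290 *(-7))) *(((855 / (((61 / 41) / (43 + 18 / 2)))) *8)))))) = -23706279717120 / 61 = -388627536346.23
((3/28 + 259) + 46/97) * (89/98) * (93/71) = 5835475371/18897928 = 308.79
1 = 1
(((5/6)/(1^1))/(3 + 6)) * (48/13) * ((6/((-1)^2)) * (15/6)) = 200/39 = 5.13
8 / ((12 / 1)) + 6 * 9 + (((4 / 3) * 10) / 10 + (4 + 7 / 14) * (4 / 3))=62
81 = 81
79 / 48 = 1.65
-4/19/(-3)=4/57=0.07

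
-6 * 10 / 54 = -10 / 9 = -1.11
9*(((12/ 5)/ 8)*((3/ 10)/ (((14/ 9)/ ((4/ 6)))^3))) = 2187/ 34300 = 0.06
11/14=0.79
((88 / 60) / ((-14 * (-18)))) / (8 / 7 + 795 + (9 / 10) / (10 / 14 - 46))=3487 / 476981163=0.00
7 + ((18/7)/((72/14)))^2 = 29/4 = 7.25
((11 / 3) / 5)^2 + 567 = 127696 / 225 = 567.54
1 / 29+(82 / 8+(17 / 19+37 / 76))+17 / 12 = 86503 / 6612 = 13.08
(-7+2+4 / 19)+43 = 726 / 19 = 38.21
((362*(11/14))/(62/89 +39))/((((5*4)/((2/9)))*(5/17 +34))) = 273853/117966870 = 0.00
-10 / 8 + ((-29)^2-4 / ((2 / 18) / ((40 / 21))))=21593 / 28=771.18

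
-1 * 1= -1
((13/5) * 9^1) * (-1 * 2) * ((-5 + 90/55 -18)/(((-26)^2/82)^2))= 711063/48334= 14.71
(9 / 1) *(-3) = -27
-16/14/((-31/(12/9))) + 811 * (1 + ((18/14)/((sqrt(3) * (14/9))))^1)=21897 * sqrt(3)/98 + 527993/651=1198.06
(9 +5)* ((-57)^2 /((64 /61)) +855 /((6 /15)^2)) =3781323 /32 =118166.34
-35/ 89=-0.39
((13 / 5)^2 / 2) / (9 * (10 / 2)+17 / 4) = 338 / 4925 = 0.07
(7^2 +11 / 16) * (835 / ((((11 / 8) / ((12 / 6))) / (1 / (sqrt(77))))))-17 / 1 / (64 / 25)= -425 / 64 +663825 * sqrt(77) / 847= 6870.62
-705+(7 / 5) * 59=-3112 / 5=-622.40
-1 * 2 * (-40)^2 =-3200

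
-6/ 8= -3/ 4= -0.75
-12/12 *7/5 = -7/5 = -1.40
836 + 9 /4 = 3353 /4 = 838.25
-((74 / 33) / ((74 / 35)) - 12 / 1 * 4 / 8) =163 / 33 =4.94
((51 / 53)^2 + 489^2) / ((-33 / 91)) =-20374702530 / 30899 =-659396.83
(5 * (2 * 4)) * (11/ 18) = 220/ 9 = 24.44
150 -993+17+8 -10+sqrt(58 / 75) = -827.12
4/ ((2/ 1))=2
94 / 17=5.53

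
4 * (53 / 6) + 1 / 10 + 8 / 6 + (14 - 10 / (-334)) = 254491 / 5010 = 50.80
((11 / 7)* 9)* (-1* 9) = -891 / 7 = -127.29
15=15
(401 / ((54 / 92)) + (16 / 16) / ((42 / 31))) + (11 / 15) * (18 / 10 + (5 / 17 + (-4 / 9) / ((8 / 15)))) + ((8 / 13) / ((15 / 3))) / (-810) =429081056 / 626535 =684.85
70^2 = 4900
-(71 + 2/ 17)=-1209/ 17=-71.12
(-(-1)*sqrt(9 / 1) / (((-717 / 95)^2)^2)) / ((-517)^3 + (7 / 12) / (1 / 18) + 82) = -8573750 / 1281454236604451673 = -0.00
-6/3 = -2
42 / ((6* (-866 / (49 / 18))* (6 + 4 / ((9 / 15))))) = -343 / 197448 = -0.00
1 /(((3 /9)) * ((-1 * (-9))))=1 /3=0.33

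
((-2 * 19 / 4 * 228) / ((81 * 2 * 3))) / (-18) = 361 / 1458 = 0.25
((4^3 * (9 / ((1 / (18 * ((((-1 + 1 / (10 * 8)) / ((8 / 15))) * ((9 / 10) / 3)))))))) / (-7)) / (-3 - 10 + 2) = -57591 / 770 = -74.79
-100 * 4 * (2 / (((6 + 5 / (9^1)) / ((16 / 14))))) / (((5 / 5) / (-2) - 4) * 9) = 12800 / 3717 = 3.44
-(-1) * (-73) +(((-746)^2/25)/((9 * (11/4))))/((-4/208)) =-115936003/2475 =-46842.83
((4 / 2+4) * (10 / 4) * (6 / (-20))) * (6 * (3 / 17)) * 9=-729 / 17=-42.88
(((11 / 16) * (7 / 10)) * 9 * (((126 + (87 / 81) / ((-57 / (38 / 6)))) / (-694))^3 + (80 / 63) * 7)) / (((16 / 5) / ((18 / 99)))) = 298229833997032637 / 136425227925768192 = 2.19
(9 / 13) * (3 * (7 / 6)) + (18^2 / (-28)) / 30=927 / 455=2.04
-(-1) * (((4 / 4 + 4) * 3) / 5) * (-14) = -42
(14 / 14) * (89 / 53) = 89 / 53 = 1.68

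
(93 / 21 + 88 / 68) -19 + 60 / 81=-12.54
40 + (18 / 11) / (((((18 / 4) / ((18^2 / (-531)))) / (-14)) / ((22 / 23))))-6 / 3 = 55598 / 1357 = 40.97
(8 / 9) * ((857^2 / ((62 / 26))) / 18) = 38191348 / 2511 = 15209.62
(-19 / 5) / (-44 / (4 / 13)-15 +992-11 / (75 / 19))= -285 / 62341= -0.00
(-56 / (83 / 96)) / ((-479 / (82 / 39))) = 146944 / 516841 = 0.28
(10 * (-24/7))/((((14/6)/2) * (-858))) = 240/7007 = 0.03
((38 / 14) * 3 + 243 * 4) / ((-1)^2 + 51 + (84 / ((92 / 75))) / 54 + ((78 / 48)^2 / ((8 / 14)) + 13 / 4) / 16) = 1939083264 / 106357181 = 18.23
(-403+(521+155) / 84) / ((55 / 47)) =-35438 / 105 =-337.50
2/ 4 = 0.50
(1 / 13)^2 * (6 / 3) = 2 / 169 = 0.01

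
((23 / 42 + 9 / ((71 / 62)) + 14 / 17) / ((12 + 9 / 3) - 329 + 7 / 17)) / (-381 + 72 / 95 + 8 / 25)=222262475 / 2868827890446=0.00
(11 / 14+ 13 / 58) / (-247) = -0.00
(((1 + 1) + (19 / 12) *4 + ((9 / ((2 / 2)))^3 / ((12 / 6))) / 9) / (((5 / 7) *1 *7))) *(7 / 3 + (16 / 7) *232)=655441 / 126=5201.91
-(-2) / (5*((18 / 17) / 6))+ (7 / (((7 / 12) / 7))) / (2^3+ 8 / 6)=169 / 15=11.27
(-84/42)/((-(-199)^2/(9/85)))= 0.00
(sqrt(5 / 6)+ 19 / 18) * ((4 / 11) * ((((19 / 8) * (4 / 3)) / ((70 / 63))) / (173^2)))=19 * sqrt(30) / 3292190+ 361 / 9876570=0.00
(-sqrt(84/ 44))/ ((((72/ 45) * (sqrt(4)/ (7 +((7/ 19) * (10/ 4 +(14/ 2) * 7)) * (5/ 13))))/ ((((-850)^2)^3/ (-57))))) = 416219848259277343750 * sqrt(231)/ 154869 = 40847387224944080.03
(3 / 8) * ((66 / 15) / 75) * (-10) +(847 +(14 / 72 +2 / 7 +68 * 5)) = 7479739 / 6300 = 1187.26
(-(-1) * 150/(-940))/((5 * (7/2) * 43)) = -3/14147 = -0.00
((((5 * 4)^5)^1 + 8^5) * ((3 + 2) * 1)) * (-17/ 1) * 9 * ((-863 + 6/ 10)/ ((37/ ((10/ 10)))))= 2132773429248/ 37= 57642525114.81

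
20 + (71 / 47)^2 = 49221 / 2209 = 22.28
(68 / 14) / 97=34 / 679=0.05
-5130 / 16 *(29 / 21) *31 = -768645 / 56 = -13725.80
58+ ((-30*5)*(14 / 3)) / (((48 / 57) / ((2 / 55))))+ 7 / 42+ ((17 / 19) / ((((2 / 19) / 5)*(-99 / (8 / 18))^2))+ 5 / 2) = 48331873 / 1587762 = 30.44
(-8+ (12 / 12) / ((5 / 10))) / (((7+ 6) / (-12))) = 72 / 13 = 5.54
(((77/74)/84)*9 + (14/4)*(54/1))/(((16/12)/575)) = 96560325/1184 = 81554.33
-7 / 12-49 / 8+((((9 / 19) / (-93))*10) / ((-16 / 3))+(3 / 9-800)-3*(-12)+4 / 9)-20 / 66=-179650135 / 233244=-770.22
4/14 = 0.29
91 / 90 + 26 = 27.01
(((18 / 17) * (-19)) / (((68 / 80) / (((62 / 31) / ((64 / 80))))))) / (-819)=1900 / 26299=0.07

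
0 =0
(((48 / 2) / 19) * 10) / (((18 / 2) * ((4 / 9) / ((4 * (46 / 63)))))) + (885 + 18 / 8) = 1430771 / 1596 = 896.47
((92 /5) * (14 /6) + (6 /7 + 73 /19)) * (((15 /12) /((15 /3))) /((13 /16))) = 380108 /25935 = 14.66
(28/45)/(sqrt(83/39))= 28*sqrt(3237)/3735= 0.43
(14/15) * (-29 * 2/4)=-203/15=-13.53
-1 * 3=-3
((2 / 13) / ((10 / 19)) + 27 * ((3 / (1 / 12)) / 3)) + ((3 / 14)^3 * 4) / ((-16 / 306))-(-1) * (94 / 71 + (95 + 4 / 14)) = 10641170027 / 25327120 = 420.15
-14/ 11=-1.27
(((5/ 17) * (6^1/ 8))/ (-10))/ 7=-3/ 952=-0.00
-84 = -84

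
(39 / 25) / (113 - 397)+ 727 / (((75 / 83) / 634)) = 10864758979 / 21300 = 510082.58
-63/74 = -0.85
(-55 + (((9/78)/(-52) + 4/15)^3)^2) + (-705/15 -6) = -7513288823020295830829080391/69567709406366306304000000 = -108.00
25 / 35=5 / 7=0.71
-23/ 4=-5.75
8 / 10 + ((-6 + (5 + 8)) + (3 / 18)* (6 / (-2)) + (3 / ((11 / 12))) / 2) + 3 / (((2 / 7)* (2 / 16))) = 10223 / 110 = 92.94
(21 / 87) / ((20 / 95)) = 133 / 116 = 1.15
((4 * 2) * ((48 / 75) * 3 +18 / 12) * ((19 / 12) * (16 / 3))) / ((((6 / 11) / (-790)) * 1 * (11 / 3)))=-456304 / 5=-91260.80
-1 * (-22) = 22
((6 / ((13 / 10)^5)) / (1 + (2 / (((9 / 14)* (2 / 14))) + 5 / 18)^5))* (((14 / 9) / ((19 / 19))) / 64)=1102248000 / 146463487098600529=0.00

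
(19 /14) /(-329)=-19 /4606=-0.00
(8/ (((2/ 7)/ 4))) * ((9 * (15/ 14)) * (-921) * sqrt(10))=-994680 * sqrt(10)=-3145454.34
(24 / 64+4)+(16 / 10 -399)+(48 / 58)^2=-13198321 / 33640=-392.34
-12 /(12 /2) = -2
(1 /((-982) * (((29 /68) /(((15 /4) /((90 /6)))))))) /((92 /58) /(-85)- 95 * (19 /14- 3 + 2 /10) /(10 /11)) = -20230 /5109075459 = -0.00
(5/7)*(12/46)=30/161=0.19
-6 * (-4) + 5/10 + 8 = 65/2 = 32.50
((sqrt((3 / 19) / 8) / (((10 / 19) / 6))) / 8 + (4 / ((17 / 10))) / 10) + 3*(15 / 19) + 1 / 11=3*sqrt(114) / 160 + 9574 / 3553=2.89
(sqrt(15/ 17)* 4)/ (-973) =-4* sqrt(255)/ 16541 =-0.00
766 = 766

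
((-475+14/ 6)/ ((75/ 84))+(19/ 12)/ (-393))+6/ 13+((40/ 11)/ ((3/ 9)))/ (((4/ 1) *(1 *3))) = -8902259909/ 16859700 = -528.02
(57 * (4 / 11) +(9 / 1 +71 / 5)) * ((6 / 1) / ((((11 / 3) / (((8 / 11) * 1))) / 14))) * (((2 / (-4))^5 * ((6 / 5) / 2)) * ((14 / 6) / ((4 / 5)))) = -40.02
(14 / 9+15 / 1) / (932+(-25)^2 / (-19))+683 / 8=105031849 / 1229976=85.39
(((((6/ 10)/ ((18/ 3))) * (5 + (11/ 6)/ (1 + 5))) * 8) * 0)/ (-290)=0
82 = 82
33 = 33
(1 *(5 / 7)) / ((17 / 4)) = 20 / 119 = 0.17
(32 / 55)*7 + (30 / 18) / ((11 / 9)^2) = 3139 / 605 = 5.19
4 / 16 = 1 / 4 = 0.25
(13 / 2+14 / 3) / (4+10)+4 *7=2419 / 84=28.80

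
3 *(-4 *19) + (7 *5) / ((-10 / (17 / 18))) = -8327 / 36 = -231.31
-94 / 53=-1.77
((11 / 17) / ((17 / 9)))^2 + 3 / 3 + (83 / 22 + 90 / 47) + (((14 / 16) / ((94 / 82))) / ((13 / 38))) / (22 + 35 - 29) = 6.88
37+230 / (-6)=-4 / 3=-1.33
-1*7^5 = -16807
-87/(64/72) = -783/8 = -97.88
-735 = -735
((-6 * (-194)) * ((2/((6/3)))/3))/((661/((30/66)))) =1940/7271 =0.27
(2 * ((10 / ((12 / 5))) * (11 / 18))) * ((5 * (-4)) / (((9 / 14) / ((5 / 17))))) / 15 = -38500 / 12393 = -3.11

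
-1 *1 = -1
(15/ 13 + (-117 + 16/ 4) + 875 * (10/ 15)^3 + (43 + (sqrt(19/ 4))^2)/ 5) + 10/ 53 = 58469893/ 372060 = 157.15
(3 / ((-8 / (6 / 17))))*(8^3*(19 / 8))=-160.94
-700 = -700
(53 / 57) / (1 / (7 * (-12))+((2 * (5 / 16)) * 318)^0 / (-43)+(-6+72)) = 63812 / 4527035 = 0.01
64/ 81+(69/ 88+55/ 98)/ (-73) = 19675783/ 25496856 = 0.77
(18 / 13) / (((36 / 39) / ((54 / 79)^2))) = 4374 / 6241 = 0.70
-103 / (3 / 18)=-618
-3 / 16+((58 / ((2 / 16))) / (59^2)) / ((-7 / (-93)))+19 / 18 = 9259763 / 3508848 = 2.64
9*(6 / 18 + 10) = 93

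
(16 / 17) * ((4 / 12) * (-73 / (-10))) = 584 / 255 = 2.29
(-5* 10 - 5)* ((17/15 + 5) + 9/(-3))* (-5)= 2585/3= 861.67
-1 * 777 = -777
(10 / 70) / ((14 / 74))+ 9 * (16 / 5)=7241 / 245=29.56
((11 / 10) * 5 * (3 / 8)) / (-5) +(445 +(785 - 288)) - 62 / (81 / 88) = 5665007 / 6480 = 874.23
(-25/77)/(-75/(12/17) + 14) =100/28413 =0.00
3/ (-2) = -3/ 2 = -1.50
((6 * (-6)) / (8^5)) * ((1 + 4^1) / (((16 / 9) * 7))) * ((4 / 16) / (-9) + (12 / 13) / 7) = -15345 / 333971456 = -0.00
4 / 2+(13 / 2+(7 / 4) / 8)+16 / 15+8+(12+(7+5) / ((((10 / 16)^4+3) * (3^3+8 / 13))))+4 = 75484941919 / 2225168160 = 33.92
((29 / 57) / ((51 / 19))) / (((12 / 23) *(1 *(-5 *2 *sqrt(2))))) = -667 *sqrt(2) / 36720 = -0.03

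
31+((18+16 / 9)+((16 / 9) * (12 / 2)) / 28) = 3223 / 63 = 51.16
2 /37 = 0.05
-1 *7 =-7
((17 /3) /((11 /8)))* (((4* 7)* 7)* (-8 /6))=-106624 /99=-1077.01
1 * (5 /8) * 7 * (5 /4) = 175 /32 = 5.47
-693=-693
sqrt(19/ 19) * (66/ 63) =22/ 21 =1.05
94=94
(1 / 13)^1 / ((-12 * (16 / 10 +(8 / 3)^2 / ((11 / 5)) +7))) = -165 / 304564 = -0.00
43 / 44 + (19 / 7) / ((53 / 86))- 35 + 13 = -271279 / 16324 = -16.62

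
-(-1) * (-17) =-17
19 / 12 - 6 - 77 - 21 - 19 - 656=-9329 / 12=-777.42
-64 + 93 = 29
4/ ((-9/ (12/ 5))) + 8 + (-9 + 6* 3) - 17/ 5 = 188/ 15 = 12.53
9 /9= 1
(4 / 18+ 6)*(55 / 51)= 3080 / 459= 6.71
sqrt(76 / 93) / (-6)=-sqrt(1767) / 279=-0.15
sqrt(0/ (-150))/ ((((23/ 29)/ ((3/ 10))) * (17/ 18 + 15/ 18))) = 0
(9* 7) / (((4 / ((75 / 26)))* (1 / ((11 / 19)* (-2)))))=-51975 / 988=-52.61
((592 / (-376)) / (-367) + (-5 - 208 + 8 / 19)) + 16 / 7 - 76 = -656780331 / 2294117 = -286.29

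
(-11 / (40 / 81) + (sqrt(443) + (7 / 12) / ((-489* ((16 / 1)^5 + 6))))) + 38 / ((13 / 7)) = -362647104163 / 199975073220 + sqrt(443) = 19.23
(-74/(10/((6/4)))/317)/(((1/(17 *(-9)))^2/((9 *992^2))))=-11506459110912/1585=-7259595653.57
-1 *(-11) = 11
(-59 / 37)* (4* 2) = -12.76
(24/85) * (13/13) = 24/85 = 0.28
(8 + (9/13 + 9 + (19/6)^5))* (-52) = -33977767/1944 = -17478.28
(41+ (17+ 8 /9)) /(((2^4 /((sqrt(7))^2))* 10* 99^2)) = 371 /1411344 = 0.00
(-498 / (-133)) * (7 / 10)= 249 / 95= 2.62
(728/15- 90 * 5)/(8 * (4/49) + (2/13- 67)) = 3836014/632475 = 6.07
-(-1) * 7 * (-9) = -63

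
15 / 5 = 3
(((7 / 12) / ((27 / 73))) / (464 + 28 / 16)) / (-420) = -73 / 9054180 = -0.00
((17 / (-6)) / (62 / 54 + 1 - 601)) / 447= 0.00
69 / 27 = 23 / 9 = 2.56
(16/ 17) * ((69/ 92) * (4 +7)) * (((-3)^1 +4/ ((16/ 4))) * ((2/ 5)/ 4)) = -132/ 85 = -1.55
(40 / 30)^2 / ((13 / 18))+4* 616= 2466.46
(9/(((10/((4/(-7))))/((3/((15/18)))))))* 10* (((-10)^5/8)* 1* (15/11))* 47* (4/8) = 571050000/77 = 7416233.77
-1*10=-10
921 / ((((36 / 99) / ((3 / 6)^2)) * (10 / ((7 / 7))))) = 10131 / 160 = 63.32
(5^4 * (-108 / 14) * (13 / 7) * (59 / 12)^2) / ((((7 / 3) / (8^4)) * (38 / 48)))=-3127887360000 / 6517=-479958164.80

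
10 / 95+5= 97 / 19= 5.11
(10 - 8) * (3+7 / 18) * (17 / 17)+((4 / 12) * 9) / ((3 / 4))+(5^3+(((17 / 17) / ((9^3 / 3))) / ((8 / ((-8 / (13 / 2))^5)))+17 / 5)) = 139.18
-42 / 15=-14 / 5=-2.80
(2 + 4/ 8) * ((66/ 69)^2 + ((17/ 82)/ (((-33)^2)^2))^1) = 235334208205/ 102885762276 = 2.29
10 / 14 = 5 / 7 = 0.71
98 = 98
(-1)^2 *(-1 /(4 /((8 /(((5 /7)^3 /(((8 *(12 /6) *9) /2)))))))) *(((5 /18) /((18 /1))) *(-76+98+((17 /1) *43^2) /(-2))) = 7177618 /75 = 95701.57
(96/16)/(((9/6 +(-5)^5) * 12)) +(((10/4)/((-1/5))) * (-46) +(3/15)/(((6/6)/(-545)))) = 466.00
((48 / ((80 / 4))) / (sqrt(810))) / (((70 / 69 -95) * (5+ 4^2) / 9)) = -138 * sqrt(10) / 1134875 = -0.00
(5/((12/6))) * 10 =25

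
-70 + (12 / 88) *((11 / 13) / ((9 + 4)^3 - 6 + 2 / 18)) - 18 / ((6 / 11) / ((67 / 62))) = -1679413523 / 15894320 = -105.66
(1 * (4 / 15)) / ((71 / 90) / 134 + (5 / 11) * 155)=35376 / 9347281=0.00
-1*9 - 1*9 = -18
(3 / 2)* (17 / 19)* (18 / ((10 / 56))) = 12852 / 95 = 135.28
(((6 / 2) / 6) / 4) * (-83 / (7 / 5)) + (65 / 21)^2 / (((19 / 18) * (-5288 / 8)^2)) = -24115786995 / 3254187608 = -7.41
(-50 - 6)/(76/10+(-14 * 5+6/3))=140/151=0.93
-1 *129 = -129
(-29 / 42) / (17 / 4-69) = 58 / 5439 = 0.01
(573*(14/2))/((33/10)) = 13370/11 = 1215.45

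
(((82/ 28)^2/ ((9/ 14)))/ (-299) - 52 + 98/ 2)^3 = -1509121930906927/ 53471848818024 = -28.22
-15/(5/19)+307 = 250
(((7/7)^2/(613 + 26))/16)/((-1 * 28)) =-1/286272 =-0.00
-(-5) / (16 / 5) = 25 / 16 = 1.56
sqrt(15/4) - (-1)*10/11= 10/11 + sqrt(15)/2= 2.85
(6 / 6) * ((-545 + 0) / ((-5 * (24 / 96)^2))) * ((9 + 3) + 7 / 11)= 242416 / 11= 22037.82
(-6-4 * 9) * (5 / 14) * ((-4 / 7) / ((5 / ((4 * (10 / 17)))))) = 480 / 119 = 4.03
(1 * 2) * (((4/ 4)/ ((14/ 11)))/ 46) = 11/ 322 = 0.03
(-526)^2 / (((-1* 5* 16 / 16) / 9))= -2490084 / 5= -498016.80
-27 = -27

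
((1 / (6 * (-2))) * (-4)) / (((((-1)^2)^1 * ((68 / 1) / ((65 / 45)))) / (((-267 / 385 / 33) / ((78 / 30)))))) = -89 / 1555092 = -0.00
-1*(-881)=881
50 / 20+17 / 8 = 37 / 8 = 4.62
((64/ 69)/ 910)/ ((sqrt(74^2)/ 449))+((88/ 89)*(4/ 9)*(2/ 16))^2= 2286049408/ 248431115205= 0.01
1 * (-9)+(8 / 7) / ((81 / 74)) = -4511 / 567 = -7.96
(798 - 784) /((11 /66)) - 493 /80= 77.84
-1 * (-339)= 339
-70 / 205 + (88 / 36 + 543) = 201143 / 369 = 545.10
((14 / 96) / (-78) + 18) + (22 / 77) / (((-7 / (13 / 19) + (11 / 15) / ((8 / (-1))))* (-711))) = 600061960135 / 33340166496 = 18.00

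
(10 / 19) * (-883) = -8830 / 19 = -464.74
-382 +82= -300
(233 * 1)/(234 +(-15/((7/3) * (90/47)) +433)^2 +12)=45668/36228441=0.00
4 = 4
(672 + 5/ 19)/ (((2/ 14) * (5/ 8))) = 715288/ 95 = 7529.35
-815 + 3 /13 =-10592 /13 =-814.77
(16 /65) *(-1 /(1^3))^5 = -16 /65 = -0.25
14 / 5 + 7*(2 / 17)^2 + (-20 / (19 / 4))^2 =10759146 / 521645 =20.63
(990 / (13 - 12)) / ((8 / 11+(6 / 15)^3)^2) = 935859375 / 591872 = 1581.19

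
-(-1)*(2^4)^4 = 65536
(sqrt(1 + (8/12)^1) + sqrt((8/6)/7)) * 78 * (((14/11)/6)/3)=52 * sqrt(21)/99 + 182 * sqrt(15)/99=9.53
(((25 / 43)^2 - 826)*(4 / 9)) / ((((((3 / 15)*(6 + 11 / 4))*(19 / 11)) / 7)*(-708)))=22390852 / 18654561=1.20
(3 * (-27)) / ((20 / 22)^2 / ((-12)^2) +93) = -0.87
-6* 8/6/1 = -8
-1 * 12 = -12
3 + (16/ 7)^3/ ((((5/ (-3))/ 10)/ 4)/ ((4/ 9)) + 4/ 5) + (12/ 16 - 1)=3047789/ 155036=19.66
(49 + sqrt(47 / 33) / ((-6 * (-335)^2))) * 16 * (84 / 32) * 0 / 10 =0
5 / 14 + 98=1377 / 14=98.36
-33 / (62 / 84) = -1386 / 31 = -44.71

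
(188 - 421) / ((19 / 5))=-1165 / 19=-61.32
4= 4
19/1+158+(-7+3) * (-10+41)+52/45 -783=-32798/45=-728.84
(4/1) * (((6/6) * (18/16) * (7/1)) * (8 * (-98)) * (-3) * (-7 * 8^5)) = -16994009088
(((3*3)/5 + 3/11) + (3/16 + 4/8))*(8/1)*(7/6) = 17003/660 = 25.76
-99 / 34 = -2.91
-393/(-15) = 131/5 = 26.20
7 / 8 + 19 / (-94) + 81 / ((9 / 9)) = 30709 / 376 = 81.67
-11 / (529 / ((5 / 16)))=-55 / 8464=-0.01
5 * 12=60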